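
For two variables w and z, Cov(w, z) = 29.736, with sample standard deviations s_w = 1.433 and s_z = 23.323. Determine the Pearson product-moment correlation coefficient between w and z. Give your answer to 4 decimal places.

r = Cov(w,z) / (s_w · s_z) = 29.736 / (1.433 × 23.323)
  = 29.736 / 33.4219 ≈ 0.8897

0.8897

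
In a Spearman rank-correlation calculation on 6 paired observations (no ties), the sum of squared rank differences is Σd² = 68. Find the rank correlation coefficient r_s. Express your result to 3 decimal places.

ρ = 1 − 6Σd² / [n(n²−1)] = 1 − 6×68 / (6×35)
  = 1 − 408/210 = 1 − 1.9429 ≈ -0.943

-0.943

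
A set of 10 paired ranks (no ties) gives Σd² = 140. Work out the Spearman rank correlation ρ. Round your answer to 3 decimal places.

ρ = 1 − 6Σd² / [n(n²−1)] = 1 − 6×140 / (10×99)
  = 1 − 840/990 = 1 − 0.8485 ≈ 0.152

0.152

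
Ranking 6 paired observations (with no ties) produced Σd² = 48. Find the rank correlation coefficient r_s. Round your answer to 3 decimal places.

-0.371

ρ = 1 − 6Σd² / [n(n²−1)] = 1 − 6×48 / (6×35)
  = 1 − 288/210 = 1 − 1.3714 ≈ -0.371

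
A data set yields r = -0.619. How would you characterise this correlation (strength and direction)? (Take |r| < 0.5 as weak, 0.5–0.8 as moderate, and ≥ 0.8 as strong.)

moderate negative

r = -0.619 < 0 so the relationship is negative.
|r| = 0.619, which falls in the moderate range.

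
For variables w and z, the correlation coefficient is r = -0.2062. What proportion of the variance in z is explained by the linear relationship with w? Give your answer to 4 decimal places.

0.0425

r² = (-0.2062)² = 0.0425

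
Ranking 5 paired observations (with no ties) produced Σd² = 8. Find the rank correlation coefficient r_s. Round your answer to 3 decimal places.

ρ = 1 − 6Σd² / [n(n²−1)] = 1 − 6×8 / (5×24)
  = 1 − 48/120 = 1 − 0.4000 ≈ 0.600

0.600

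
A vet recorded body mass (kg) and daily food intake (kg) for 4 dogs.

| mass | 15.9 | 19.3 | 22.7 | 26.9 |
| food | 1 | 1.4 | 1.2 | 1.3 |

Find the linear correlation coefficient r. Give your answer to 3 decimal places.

0.518

n = 4, Σx = 84.8, Σy = 4.9, Σx² = 1864.2, Σy² = 6.09, Σxy = 105.13
nΣxy − ΣxΣy = 420.52 − 415.52 = 5
nΣx² − (Σx)² = 7456.8 − 7191.04 = 265.76; nΣy² − (Σy)² = 24.36 − 24.01 = 0.35
r = 5 / √(265.76 × 0.35) = 5 / 9.6445 ≈ 0.518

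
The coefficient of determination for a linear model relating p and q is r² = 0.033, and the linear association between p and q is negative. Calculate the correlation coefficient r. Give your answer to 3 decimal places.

-0.182

|r| = √0.033 = 0.182
The association is negative, so r = −0.182.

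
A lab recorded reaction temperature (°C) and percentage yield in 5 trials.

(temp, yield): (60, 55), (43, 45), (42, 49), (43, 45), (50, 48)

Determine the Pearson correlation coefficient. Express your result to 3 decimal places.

n = 5, Σx = 238, Σy = 242, Σx² = 11562, Σy² = 11780, Σxy = 11628
nΣxy − ΣxΣy = 58140 − 57596 = 544
nΣx² − (Σx)² = 57810 − 56644 = 1166; nΣy² − (Σy)² = 58900 − 58564 = 336
r = 544 / √(1166 × 336) = 544 / 625.9201 ≈ 0.869

0.869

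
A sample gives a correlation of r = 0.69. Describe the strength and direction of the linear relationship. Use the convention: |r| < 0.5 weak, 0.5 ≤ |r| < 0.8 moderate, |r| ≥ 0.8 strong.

moderate positive

r = 0.69 > 0 so the relationship is positive.
|r| = 0.69, which falls in the moderate range.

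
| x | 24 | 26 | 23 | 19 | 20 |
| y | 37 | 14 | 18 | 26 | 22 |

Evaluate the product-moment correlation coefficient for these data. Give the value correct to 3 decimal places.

-0.205

n = 5, Σx = 112, Σy = 117, Σx² = 2542, Σy² = 3049, Σxy = 2600
nΣxy − ΣxΣy = 13000 − 13104 = -104
nΣx² − (Σx)² = 12710 − 12544 = 166; nΣy² − (Σy)² = 15245 − 13689 = 1556
r = -104 / √(166 × 1556) = -104 / 508.2283 ≈ -0.205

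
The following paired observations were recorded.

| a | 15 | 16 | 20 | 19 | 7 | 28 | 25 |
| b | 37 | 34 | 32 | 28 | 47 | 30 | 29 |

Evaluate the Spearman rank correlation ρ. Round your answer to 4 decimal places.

Rank a: 2, 3, 5, 4, 1, 7, 6
Rank b: 6, 5, 4, 1, 7, 3, 2
d = rank(a) − rank(b): -4, -2, 1, 3, -6, 4, 4; Σd² = 98
ρ = 1 − 6Σd² / [n(n²−1)] = 1 − 6×98 / (7×48) = 1 − 588/336 ≈ -0.7500

-0.7500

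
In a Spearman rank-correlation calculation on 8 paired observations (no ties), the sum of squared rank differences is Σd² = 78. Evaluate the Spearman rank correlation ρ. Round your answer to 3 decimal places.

0.071

ρ = 1 − 6Σd² / [n(n²−1)] = 1 − 6×78 / (8×63)
  = 1 − 468/504 = 1 − 0.9286 ≈ 0.071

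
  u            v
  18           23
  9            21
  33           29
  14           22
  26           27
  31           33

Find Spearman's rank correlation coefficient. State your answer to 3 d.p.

Rank u: 3, 1, 6, 2, 4, 5
Rank v: 3, 1, 5, 2, 4, 6
d = rank(u) − rank(v): 0, 0, 1, 0, 0, -1; Σd² = 2
ρ = 1 − 6Σd² / [n(n²−1)] = 1 − 6×2 / (6×35) = 1 − 12/210 ≈ 0.943

0.943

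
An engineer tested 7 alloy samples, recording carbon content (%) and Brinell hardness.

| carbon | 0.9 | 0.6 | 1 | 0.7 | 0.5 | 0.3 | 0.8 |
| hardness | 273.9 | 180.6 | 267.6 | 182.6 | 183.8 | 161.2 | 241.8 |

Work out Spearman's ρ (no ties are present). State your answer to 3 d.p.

Rank carbon: 6, 3, 7, 4, 2, 1, 5
Rank hardness: 7, 2, 6, 3, 4, 1, 5
d = rank(carbon) − rank(hardness): -1, 1, 1, 1, -2, 0, 0; Σd² = 8
ρ = 1 − 6Σd² / [n(n²−1)] = 1 − 6×8 / (7×48) = 1 − 48/336 ≈ 0.857

0.857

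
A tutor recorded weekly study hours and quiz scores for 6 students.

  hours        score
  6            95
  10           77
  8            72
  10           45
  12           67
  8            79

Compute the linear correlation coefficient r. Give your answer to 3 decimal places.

-0.654

n = 6, Σx = 54, Σy = 435, Σx² = 508, Σy² = 32893, Σxy = 3802
nΣxy − ΣxΣy = 22812 − 23490 = -678
nΣx² − (Σx)² = 3048 − 2916 = 132; nΣy² − (Σy)² = 197358 − 189225 = 8133
r = -678 / √(132 × 8133) = -678 / 1036.1255 ≈ -0.654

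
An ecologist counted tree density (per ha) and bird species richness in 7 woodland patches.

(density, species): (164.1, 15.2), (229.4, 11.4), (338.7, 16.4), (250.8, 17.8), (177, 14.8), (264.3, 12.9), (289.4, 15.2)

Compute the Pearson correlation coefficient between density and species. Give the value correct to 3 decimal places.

n = 7, Σx = 1713.7, Σy = 103.7, Σx² = 442107.35, Σy² = 1563.29, Σxy = 25556.35
nΣxy − ΣxΣy = 178894.45 − 177710.69 = 1183.76
nΣx² − (Σx)² = 3094751.45 − 2936767.69 = 157983.76; nΣy² − (Σy)² = 10943.03 − 10753.69 = 189.34
r = 1183.76 / √(157983.76 × 189.34) = 1183.76 / 5469.2454 ≈ 0.216

0.216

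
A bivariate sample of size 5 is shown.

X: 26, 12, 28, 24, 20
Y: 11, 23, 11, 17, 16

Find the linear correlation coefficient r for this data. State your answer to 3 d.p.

n = 5, ΣX = 110, ΣY = 78, ΣX² = 2580, ΣY² = 1316, ΣXY = 1598
nΣXY − ΣXΣY = 7990 − 8580 = -590
nΣX² − (ΣX)² = 12900 − 12100 = 800; nΣY² − (ΣY)² = 6580 − 6084 = 496
r = -590 / √(800 × 496) = -590 / 629.9206 ≈ -0.937

-0.937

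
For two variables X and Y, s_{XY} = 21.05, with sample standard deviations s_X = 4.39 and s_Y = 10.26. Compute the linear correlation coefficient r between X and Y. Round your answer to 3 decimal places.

r = Cov(X,Y) / (s_X · s_Y) = 21.05 / (4.39 × 10.26)
  = 21.05 / 45.0414 ≈ 0.467

0.467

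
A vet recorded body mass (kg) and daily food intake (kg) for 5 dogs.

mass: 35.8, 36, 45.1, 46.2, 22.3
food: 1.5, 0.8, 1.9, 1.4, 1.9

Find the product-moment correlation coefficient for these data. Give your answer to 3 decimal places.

-0.164

n = 5, Σx = 185.4, Σy = 7.5, Σx² = 7243.38, Σy² = 12.07, Σxy = 275.24
nΣxy − ΣxΣy = 1376.2 − 1390.5 = -14.3
nΣx² − (Σx)² = 36216.9 − 34373.16 = 1843.74; nΣy² − (Σy)² = 60.35 − 56.25 = 4.1
r = -14.3 / √(1843.74 × 4.1) = -14.3 / 86.9444 ≈ -0.164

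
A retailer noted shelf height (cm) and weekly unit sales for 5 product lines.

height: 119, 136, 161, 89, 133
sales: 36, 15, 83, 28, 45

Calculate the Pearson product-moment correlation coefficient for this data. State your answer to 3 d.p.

n = 5, Σx = 638, Σy = 207, Σx² = 84188, Σy² = 11219, Σxy = 28164
nΣxy − ΣxΣy = 140820 − 132066 = 8754
nΣx² − (Σx)² = 420940 − 407044 = 13896; nΣy² − (Σy)² = 56095 − 42849 = 13246
r = 8754 / √(13896 × 13246) = 8754 / 13567.1079 ≈ 0.645

0.645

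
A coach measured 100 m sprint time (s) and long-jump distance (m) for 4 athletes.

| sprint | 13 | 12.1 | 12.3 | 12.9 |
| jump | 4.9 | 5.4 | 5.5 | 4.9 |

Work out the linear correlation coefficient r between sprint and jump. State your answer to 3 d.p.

n = 4, Σx = 50.3, Σy = 20.7, Σx² = 633.11, Σy² = 107.43, Σxy = 259.9
nΣxy − ΣxΣy = 1039.6 − 1041.21 = -1.61
nΣx² − (Σx)² = 2532.44 − 2530.09 = 2.35; nΣy² − (Σy)² = 429.72 − 428.49 = 1.23
r = -1.61 / √(2.35 × 1.23) = -1.61 / 1.7001 ≈ -0.947

-0.947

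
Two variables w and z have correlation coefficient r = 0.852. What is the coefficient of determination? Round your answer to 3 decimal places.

r² = (0.852)² = 0.726

0.726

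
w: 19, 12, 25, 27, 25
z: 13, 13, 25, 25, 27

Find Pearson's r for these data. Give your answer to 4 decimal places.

n = 5, Σw = 108, Σz = 103, Σw² = 2484, Σz² = 2317, Σwz = 2378
nΣwz − ΣwΣz = 11890 − 11124 = 766
nΣw² − (Σw)² = 12420 − 11664 = 756; nΣz² − (Σz)² = 11585 − 10609 = 976
r = 766 / √(756 × 976) = 766 / 858.9854 ≈ 0.8917

0.8917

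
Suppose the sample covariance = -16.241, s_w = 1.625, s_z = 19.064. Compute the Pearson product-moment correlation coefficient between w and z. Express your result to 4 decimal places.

r = Cov(w,z) / (s_w · s_z) = -16.241 / (1.625 × 19.064)
  = -16.241 / 30.9790 ≈ -0.5243

-0.5243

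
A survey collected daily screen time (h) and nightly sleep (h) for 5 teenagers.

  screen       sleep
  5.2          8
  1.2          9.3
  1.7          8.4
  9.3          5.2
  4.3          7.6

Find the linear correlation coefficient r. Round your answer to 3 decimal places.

n = 5, Σx = 21.7, Σy = 38.5, Σx² = 136.35, Σy² = 305.85, Σxy = 148.08
nΣxy − ΣxΣy = 740.4 − 835.45 = -95.05
nΣx² − (Σx)² = 681.75 − 470.89 = 210.86; nΣy² − (Σy)² = 1529.25 − 1482.25 = 47
r = -95.05 / √(210.86 × 47) = -95.05 / 99.5511 ≈ -0.955

-0.955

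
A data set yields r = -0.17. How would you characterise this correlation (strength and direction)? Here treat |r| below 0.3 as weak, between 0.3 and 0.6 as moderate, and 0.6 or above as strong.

weak negative

r = -0.17 < 0 so the relationship is negative.
|r| = 0.17, which falls in the weak range.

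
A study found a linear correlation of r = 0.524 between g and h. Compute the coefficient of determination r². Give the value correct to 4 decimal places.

r² = (0.524)² = 0.2746

0.2746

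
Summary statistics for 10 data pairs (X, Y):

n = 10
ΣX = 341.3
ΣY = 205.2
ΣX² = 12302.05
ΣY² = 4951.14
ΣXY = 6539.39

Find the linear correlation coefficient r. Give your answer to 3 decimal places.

-0.667

r = (nΣXY − ΣXΣY) / √[(nΣX² − (ΣX)²)(nΣY² − (ΣY)²)]
Numerator: 10×6539.39 − 341.3×205.2 = -4640.86
Denominator: √[(123020.5 − 116485.69)(49511.4 − 42107.04)] = √[6534.81 × 7404.36] = 6956.0108
r = -4640.86 / 6956.0108 ≈ -0.667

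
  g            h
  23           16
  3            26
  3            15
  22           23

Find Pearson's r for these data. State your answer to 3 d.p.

-0.127

n = 4, Σg = 51, Σh = 80, Σg² = 1031, Σh² = 1686, Σgh = 997
nΣgh − ΣgΣh = 3988 − 4080 = -92
nΣg² − (Σg)² = 4124 − 2601 = 1523; nΣh² − (Σh)² = 6744 − 6400 = 344
r = -92 / √(1523 × 344) = -92 / 723.8177 ≈ -0.127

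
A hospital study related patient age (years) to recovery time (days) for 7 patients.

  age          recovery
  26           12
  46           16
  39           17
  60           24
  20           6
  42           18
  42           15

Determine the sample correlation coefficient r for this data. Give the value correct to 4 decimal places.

n = 7, Σx = 275, Σy = 108, Σx² = 11841, Σy² = 1850, Σxy = 4657
nΣxy − ΣxΣy = 32599 − 29700 = 2899
nΣx² − (Σx)² = 82887 − 75625 = 7262; nΣy² − (Σy)² = 12950 − 11664 = 1286
r = 2899 / √(7262 × 1286) = 2899 / 3055.9666 ≈ 0.9486

0.9486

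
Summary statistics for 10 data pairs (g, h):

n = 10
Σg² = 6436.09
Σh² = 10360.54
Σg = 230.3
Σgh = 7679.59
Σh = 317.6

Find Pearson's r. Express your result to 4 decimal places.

0.6563

r = (nΣgh − ΣgΣh) / √[(nΣg² − (Σg)²)(nΣh² − (Σh)²)]
Numerator: 10×7679.59 − 230.3×317.6 = 3652.62
Denominator: √[(64360.9 − 53038.09)(103605.4 − 100869.76)] = √[11322.81 × 2735.64] = 5565.5307
r = 3652.62 / 5565.5307 ≈ 0.6563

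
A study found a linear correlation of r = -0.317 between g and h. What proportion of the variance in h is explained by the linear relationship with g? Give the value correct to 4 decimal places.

0.1005

r² = (-0.317)² = 0.1005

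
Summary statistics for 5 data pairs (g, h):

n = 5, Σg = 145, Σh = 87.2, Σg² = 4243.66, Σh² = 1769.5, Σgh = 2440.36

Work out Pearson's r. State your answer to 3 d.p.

r = (nΣgh − ΣgΣh) / √[(nΣg² − (Σg)²)(nΣh² − (Σh)²)]
Numerator: 5×2440.36 − 145×87.2 = -442.2
Denominator: √[(21218.3 − 21025)(8847.5 − 7603.84)] = √[193.3 × 1243.66] = 490.3055
r = -442.2 / 490.3055 ≈ -0.902

-0.902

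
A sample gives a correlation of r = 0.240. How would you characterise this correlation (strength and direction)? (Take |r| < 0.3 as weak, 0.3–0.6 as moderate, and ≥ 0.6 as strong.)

r = 0.240 > 0 so the relationship is positive.
|r| = 0.240, which falls in the weak range.

weak positive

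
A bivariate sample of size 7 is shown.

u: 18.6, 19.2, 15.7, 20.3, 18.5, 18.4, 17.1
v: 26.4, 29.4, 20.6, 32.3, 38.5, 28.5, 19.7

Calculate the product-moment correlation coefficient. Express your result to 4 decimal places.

n = 7, Σu = 127.8, Σv = 195.4, Σu² = 2346.4, Σv² = 5711.56, Σuv = 3608.15
nΣuv − ΣuΣv = 25257.05 − 24972.12 = 284.93
nΣu² − (Σu)² = 16424.8 − 16332.84 = 91.96; nΣv² − (Σv)² = 39980.92 − 38181.16 = 1799.76
r = 284.93 / √(91.96 × 1799.76) = 284.93 / 406.8242 ≈ 0.7004

0.7004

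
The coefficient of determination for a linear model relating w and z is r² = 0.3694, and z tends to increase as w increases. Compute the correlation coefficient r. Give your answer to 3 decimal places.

0.608

|r| = √0.3694 = 0.608
The association is positive, so r = 0.608.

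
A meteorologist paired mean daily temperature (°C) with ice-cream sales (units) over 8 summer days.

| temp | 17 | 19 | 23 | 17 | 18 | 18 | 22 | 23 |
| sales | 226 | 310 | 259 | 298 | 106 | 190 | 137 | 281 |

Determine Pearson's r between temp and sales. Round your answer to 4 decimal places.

n = 8, Σx = 157, Σy = 1807, Σx² = 3129, Σy² = 448127, Σxy = 35560
nΣxy − ΣxΣy = 284480 − 283699 = 781
nΣx² − (Σx)² = 25032 − 24649 = 383; nΣy² − (Σy)² = 3585016 − 3265249 = 319767
r = 781 / √(383 × 319767) = 781 / 11066.6508 ≈ 0.0706

0.0706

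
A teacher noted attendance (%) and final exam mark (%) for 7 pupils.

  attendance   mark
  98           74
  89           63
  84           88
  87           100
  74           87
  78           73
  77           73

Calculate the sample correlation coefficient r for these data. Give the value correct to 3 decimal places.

-0.142

n = 7, Σx = 587, Σy = 558, Σx² = 49639, Σy² = 45416, Σxy = 46704
nΣxy − ΣxΣy = 326928 − 327546 = -618
nΣx² − (Σx)² = 347473 − 344569 = 2904; nΣy² − (Σy)² = 317912 − 311364 = 6548
r = -618 / √(2904 × 6548) = -618 / 4360.6642 ≈ -0.142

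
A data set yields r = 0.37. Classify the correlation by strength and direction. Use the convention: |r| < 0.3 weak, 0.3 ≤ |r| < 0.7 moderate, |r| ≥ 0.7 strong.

r = 0.37 > 0 so the relationship is positive.
|r| = 0.37, which falls in the moderate range.

moderate positive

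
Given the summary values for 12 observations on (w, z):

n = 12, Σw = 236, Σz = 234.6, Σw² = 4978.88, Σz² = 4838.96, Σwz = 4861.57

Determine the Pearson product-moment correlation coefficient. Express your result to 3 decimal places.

0.849

r = (nΣwz − ΣwΣz) / √[(nΣw² − (Σw)²)(nΣz² − (Σz)²)]
Numerator: 12×4861.57 − 236×234.6 = 2973.24
Denominator: √[(59746.56 − 55696)(58067.52 − 55037.16)] = √[4050.56 × 3030.36] = 3503.5204
r = 2973.24 / 3503.5204 ≈ 0.849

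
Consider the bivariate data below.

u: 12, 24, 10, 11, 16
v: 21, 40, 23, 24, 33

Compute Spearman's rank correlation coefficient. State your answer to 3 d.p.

0.700

Rank u: 3, 5, 1, 2, 4
Rank v: 1, 5, 2, 3, 4
d = rank(u) − rank(v): 2, 0, -1, -1, 0; Σd² = 6
ρ = 1 − 6Σd² / [n(n²−1)] = 1 − 6×6 / (5×24) = 1 − 36/120 ≈ 0.700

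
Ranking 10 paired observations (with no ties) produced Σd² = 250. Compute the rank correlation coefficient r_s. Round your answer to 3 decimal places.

ρ = 1 − 6Σd² / [n(n²−1)] = 1 − 6×250 / (10×99)
  = 1 − 1500/990 = 1 − 1.5152 ≈ -0.515

-0.515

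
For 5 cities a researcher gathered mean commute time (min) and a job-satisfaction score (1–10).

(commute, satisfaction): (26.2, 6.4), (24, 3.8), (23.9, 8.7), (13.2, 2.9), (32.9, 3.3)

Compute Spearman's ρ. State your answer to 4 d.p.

0.1000

Rank commute: 4, 3, 2, 1, 5
Rank satisfaction: 4, 3, 5, 1, 2
d = rank(commute) − rank(satisfaction): 0, 0, -3, 0, 3; Σd² = 18
ρ = 1 − 6Σd² / [n(n²−1)] = 1 − 6×18 / (5×24) = 1 − 108/120 ≈ 0.1000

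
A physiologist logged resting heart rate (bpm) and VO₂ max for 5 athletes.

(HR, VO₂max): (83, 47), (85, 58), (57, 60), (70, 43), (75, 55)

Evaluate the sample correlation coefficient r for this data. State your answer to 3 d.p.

n = 5, Σx = 370, Σy = 263, Σx² = 27888, Σy² = 14047, Σxy = 19386
nΣxy − ΣxΣy = 96930 − 97310 = -380
nΣx² − (Σx)² = 139440 − 136900 = 2540; nΣy² − (Σy)² = 70235 − 69169 = 1066
r = -380 / √(2540 × 1066) = -380 / 1645.4908 ≈ -0.231

-0.231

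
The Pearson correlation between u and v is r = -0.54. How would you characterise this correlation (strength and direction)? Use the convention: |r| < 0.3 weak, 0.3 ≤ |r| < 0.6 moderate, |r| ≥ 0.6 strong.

r = -0.54 < 0 so the relationship is negative.
|r| = 0.54, which falls in the moderate range.

moderate negative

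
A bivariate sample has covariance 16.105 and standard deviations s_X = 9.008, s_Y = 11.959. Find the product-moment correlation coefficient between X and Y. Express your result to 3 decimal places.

0.149

r = Cov(X,Y) / (s_X · s_Y) = 16.105 / (9.008 × 11.959)
  = 16.105 / 107.7267 ≈ 0.149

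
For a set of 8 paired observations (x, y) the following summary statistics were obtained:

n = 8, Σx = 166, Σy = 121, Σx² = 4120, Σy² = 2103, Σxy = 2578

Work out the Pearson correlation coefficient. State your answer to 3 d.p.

r = (nΣxy − ΣxΣy) / √[(nΣx² − (Σx)²)(nΣy² − (Σy)²)]
Numerator: 8×2578 − 166×121 = 538
Denominator: √[(32960 − 27556)(16824 − 14641)] = √[5404 × 2183] = 3434.6662
r = 538 / 3434.6662 ≈ 0.157

0.157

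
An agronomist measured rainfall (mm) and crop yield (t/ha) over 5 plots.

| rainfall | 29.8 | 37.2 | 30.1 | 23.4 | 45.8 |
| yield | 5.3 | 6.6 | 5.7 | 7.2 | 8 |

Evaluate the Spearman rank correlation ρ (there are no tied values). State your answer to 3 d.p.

0.400

Rank rainfall: 2, 4, 3, 1, 5
Rank yield: 1, 3, 2, 4, 5
d = rank(rainfall) − rank(yield): 1, 1, 1, -3, 0; Σd² = 12
ρ = 1 − 6Σd² / [n(n²−1)] = 1 − 6×12 / (5×24) = 1 − 72/120 ≈ 0.400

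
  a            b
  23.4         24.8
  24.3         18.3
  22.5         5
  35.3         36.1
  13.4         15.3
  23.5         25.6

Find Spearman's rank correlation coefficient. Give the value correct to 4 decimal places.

Rank a: 3, 5, 2, 6, 1, 4
Rank b: 4, 3, 1, 6, 2, 5
d = rank(a) − rank(b): -1, 2, 1, 0, -1, -1; Σd² = 8
ρ = 1 − 6Σd² / [n(n²−1)] = 1 − 6×8 / (6×35) = 1 − 48/210 ≈ 0.7714

0.7714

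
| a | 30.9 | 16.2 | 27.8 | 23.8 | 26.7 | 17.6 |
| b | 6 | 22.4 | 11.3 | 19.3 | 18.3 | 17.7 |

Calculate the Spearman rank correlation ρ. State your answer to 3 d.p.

-0.829

Rank a: 6, 1, 5, 3, 4, 2
Rank b: 1, 6, 2, 5, 4, 3
d = rank(a) − rank(b): 5, -5, 3, -2, 0, -1; Σd² = 64
ρ = 1 − 6Σd² / [n(n²−1)] = 1 − 6×64 / (6×35) = 1 − 384/210 ≈ -0.829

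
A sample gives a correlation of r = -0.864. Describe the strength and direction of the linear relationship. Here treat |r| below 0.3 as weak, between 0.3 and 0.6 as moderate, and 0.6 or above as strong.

r = -0.864 < 0 so the relationship is negative.
|r| = 0.864, which falls in the strong range.

strong negative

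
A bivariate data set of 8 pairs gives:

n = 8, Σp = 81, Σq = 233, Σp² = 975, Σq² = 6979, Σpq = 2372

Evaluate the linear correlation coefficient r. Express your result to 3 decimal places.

0.074

r = (nΣpq − ΣpΣq) / √[(nΣp² − (Σp)²)(nΣq² − (Σq)²)]
Numerator: 8×2372 − 81×233 = 103
Denominator: √[(7800 − 6561)(55832 − 54289)] = √[1239 × 1543] = 1382.6702
r = 103 / 1382.6702 ≈ 0.074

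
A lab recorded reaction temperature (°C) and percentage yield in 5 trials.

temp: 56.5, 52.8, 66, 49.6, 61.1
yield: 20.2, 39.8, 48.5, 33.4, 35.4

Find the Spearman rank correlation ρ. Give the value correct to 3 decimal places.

0.500

Rank temp: 3, 2, 5, 1, 4
Rank yield: 1, 4, 5, 2, 3
d = rank(temp) − rank(yield): 2, -2, 0, -1, 1; Σd² = 10
ρ = 1 − 6Σd² / [n(n²−1)] = 1 − 6×10 / (5×24) = 1 − 60/120 ≈ 0.500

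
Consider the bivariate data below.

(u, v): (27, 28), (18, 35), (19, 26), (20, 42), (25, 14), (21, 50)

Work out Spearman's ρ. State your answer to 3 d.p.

Rank u: 6, 1, 2, 3, 5, 4
Rank v: 3, 4, 2, 5, 1, 6
d = rank(u) − rank(v): 3, -3, 0, -2, 4, -2; Σd² = 42
ρ = 1 − 6Σd² / [n(n²−1)] = 1 − 6×42 / (6×35) = 1 − 252/210 ≈ -0.200

-0.200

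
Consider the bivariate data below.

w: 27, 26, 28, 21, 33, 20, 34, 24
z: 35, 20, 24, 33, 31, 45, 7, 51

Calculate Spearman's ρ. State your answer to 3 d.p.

-0.690

Rank w: 5, 4, 6, 2, 7, 1, 8, 3
Rank z: 6, 2, 3, 5, 4, 7, 1, 8
d = rank(w) − rank(z): -1, 2, 3, -3, 3, -6, 7, -5; Σd² = 142
ρ = 1 − 6Σd² / [n(n²−1)] = 1 − 6×142 / (8×63) = 1 − 852/504 ≈ -0.690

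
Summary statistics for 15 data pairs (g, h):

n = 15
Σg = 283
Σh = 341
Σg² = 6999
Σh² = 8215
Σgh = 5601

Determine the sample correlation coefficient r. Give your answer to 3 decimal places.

r = (nΣgh − ΣgΣh) / √[(nΣg² − (Σg)²)(nΣh² − (Σh)²)]
Numerator: 15×5601 − 283×341 = -12488
Denominator: √[(104985 − 80089)(123225 − 116281)] = √[24896 × 6944] = 13148.3012
r = -12488 / 13148.3012 ≈ -0.950

-0.950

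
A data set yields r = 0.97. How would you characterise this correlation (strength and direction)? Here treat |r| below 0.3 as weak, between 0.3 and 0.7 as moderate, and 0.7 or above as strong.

strong positive

r = 0.97 > 0 so the relationship is positive.
|r| = 0.97, which falls in the strong range.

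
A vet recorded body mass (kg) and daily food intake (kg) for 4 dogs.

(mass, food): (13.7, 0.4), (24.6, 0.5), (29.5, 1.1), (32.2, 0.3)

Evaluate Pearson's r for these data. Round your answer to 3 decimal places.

n = 4, Σx = 100, Σy = 2.3, Σx² = 2699.94, Σy² = 1.71, Σxy = 59.89
nΣxy − ΣxΣy = 239.56 − 230 = 9.56
nΣx² − (Σx)² = 10799.76 − 10000 = 799.76; nΣy² − (Σy)² = 6.84 − 5.29 = 1.55
r = 9.56 / √(799.76 × 1.55) = 9.56 / 35.2084 ≈ 0.272

0.272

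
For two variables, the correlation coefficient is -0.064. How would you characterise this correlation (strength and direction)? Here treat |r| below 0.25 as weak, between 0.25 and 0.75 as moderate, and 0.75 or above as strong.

r = -0.064 < 0 so the relationship is negative.
|r| = 0.064, which falls in the weak range.

weak negative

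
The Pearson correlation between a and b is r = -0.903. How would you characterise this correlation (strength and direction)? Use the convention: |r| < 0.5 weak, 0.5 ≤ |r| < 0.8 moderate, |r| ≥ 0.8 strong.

r = -0.903 < 0 so the relationship is negative.
|r| = 0.903, which falls in the strong range.

strong negative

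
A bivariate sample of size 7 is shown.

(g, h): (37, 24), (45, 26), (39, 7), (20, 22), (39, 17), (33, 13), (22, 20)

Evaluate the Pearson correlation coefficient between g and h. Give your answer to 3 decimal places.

n = 7, Σg = 235, Σh = 129, Σg² = 8409, Σh² = 2643, Σgh = 4303
nΣgh − ΣgΣh = 30121 − 30315 = -194
nΣg² − (Σg)² = 58863 − 55225 = 3638; nΣh² − (Σh)² = 18501 − 16641 = 1860
r = -194 / √(3638 × 1860) = -194 / 2601.2843 ≈ -0.075

-0.075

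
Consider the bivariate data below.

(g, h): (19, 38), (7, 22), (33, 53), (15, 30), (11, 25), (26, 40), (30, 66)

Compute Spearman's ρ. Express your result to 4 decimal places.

0.9643

Rank g: 4, 1, 7, 3, 2, 5, 6
Rank h: 4, 1, 6, 3, 2, 5, 7
d = rank(g) − rank(h): 0, 0, 1, 0, 0, 0, -1; Σd² = 2
ρ = 1 − 6Σd² / [n(n²−1)] = 1 − 6×2 / (7×48) = 1 − 12/336 ≈ 0.9643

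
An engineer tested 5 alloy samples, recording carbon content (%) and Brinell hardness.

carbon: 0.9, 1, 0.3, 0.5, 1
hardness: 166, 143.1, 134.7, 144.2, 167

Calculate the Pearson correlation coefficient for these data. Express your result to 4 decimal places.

0.7090

n = 5, Σx = 3.7, Σy = 755, Σx² = 3.15, Σy² = 114860.34, Σxy = 572.01
nΣxy − ΣxΣy = 2860.05 − 2793.5 = 66.55
nΣx² − (Σx)² = 15.75 − 13.69 = 2.06; nΣy² − (Σy)² = 574301.7 − 570025 = 4276.7
r = 66.55 / √(2.06 × 4276.7) = 66.55 / 93.8616 ≈ 0.7090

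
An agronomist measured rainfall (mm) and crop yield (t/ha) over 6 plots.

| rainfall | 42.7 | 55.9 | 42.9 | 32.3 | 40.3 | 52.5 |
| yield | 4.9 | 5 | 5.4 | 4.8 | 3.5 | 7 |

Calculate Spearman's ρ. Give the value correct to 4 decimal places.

0.7714

Rank rainfall: 3, 6, 4, 1, 2, 5
Rank yield: 3, 4, 5, 2, 1, 6
d = rank(rainfall) − rank(yield): 0, 2, -1, -1, 1, -1; Σd² = 8
ρ = 1 − 6Σd² / [n(n²−1)] = 1 − 6×8 / (6×35) = 1 − 48/210 ≈ 0.7714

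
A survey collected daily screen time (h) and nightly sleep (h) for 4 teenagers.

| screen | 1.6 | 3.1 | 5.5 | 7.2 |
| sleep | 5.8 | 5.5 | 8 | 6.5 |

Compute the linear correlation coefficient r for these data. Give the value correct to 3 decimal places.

n = 4, Σx = 17.4, Σy = 25.8, Σx² = 94.26, Σy² = 170.14, Σxy = 117.13
nΣxy − ΣxΣy = 468.52 − 448.92 = 19.6
nΣx² − (Σx)² = 377.04 − 302.76 = 74.28; nΣy² − (Σy)² = 680.56 − 665.64 = 14.92
r = 19.6 / √(74.28 × 14.92) = 19.6 / 33.2905 ≈ 0.589

0.589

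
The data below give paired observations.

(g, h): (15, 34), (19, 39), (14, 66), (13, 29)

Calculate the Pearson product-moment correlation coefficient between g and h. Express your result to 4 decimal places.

n = 4, Σg = 61, Σh = 168, Σg² = 951, Σh² = 7874, Σgh = 2552
nΣgh − ΣgΣh = 10208 − 10248 = -40
nΣg² − (Σg)² = 3804 − 3721 = 83; nΣh² − (Σh)² = 31496 − 28224 = 3272
r = -40 / √(83 × 3272) = -40 / 521.1295 ≈ -0.0768

-0.0768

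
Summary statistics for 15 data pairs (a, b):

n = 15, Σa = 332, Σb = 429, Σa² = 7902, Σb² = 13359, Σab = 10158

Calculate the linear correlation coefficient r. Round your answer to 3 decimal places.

r = (nΣab − ΣaΣb) / √[(nΣa² − (Σa)²)(nΣb² − (Σb)²)]
Numerator: 15×10158 − 332×429 = 9942
Denominator: √[(118530 − 110224)(200385 − 184041)] = √[8306 × 16344] = 11651.3203
r = 9942 / 11651.3203 ≈ 0.853

0.853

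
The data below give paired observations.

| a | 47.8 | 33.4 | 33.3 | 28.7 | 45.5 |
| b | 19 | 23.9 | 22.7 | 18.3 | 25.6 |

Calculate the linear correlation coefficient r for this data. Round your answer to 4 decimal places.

n = 5, Σa = 188.7, Σb = 109.5, Σa² = 7403.23, Σb² = 2437.75, Σab = 4152.38
nΣab − ΣaΣb = 20761.9 − 20662.65 = 99.25
nΣa² − (Σa)² = 37016.15 − 35607.69 = 1408.46; nΣb² − (Σb)² = 12188.75 − 11990.25 = 198.5
r = 99.25 / √(1408.46 × 198.5) = 99.25 / 528.7526 ≈ 0.1877

0.1877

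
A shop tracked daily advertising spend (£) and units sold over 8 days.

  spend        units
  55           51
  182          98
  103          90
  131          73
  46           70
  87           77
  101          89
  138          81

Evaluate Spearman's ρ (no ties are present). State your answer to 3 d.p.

Rank spend: 2, 8, 5, 6, 1, 3, 4, 7
Rank units: 1, 8, 7, 3, 2, 4, 6, 5
d = rank(spend) − rank(units): 1, 0, -2, 3, -1, -1, -2, 2; Σd² = 24
ρ = 1 − 6Σd² / [n(n²−1)] = 1 − 6×24 / (8×63) = 1 − 144/504 ≈ 0.714

0.714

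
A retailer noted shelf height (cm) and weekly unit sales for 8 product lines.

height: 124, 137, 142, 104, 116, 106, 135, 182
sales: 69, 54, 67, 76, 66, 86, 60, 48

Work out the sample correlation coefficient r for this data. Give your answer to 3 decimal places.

-0.850

n = 8, Σx = 1046, Σy = 526, Σx² = 141166, Σy² = 35598, Σxy = 66980
nΣxy − ΣxΣy = 535840 − 550196 = -14356
nΣx² − (Σx)² = 1129328 − 1094116 = 35212; nΣy² − (Σy)² = 284784 − 276676 = 8108
r = -14356 / √(35212 × 8108) = -14356 / 16896.7126 ≈ -0.850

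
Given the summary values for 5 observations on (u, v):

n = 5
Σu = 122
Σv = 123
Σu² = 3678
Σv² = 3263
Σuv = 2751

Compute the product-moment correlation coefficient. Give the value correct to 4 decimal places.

r = (nΣuv − ΣuΣv) / √[(nΣu² − (Σu)²)(nΣv² − (Σv)²)]
Numerator: 5×2751 − 122×123 = -1251
Denominator: √[(18390 − 14884)(16315 − 15129)] = √[3506 × 1186] = 2039.1459
r = -1251 / 2039.1459 ≈ -0.6135

-0.6135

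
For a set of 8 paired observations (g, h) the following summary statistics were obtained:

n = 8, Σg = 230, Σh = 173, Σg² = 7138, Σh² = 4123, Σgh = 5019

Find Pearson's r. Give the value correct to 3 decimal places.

r = (nΣgh − ΣgΣh) / √[(nΣg² − (Σg)²)(nΣh² − (Σh)²)]
Numerator: 8×5019 − 230×173 = 362
Denominator: √[(57104 − 52900)(32984 − 29929)] = √[4204 × 3055] = 3583.7439
r = 362 / 3583.7439 ≈ 0.101

0.101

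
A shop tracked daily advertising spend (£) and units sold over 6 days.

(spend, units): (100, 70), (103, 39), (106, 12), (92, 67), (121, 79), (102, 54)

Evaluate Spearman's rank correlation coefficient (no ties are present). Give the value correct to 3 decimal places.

-0.086

Rank spend: 2, 4, 5, 1, 6, 3
Rank units: 5, 2, 1, 4, 6, 3
d = rank(spend) − rank(units): -3, 2, 4, -3, 0, 0; Σd² = 38
ρ = 1 − 6Σd² / [n(n²−1)] = 1 − 6×38 / (6×35) = 1 − 228/210 ≈ -0.086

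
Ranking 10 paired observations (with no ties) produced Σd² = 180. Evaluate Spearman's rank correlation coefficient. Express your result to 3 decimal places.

-0.091

ρ = 1 − 6Σd² / [n(n²−1)] = 1 − 6×180 / (10×99)
  = 1 − 1080/990 = 1 − 1.0909 ≈ -0.091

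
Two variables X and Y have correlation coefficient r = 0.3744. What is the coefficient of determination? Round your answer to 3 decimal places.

0.140

r² = (0.3744)² = 0.140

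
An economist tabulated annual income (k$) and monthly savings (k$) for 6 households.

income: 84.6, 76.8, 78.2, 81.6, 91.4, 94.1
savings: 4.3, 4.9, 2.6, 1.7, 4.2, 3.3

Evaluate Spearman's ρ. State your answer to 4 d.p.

Rank income: 4, 1, 2, 3, 5, 6
Rank savings: 5, 6, 2, 1, 4, 3
d = rank(income) − rank(savings): -1, -5, 0, 2, 1, 3; Σd² = 40
ρ = 1 − 6Σd² / [n(n²−1)] = 1 − 6×40 / (6×35) = 1 − 240/210 ≈ -0.1429

-0.1429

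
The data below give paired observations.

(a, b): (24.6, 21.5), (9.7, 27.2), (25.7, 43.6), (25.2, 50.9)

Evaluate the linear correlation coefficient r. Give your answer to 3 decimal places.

n = 4, Σa = 85.2, Σb = 143.2, Σa² = 1994.78, Σb² = 5693.86, Σab = 3195.94
nΣab − ΣaΣb = 12783.76 − 12200.64 = 583.12
nΣa² − (Σa)² = 7979.12 − 7259.04 = 720.08; nΣb² − (Σb)² = 22775.44 − 20506.24 = 2269.2
r = 583.12 / √(720.08 × 2269.2) = 583.12 / 1278.2823 ≈ 0.456

0.456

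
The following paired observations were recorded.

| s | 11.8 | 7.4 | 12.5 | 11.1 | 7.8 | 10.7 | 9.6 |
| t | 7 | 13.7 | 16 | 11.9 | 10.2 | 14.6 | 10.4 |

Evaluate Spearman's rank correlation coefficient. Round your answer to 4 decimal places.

Rank s: 6, 1, 7, 5, 2, 4, 3
Rank t: 1, 5, 7, 4, 2, 6, 3
d = rank(s) − rank(t): 5, -4, 0, 1, 0, -2, 0; Σd² = 46
ρ = 1 − 6Σd² / [n(n²−1)] = 1 − 6×46 / (7×48) = 1 − 276/336 ≈ 0.1786

0.1786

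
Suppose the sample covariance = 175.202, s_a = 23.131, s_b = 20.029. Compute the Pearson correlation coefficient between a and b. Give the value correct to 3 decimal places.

r = Cov(a,b) / (s_a · s_b) = 175.202 / (23.131 × 20.029)
  = 175.202 / 463.2908 ≈ 0.378

0.378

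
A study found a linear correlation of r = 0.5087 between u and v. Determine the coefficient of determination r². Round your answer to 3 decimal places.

r² = (0.5087)² = 0.259

0.259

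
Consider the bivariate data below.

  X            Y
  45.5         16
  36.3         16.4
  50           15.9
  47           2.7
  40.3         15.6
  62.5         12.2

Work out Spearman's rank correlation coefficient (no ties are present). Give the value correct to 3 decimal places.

Rank X: 3, 1, 5, 4, 2, 6
Rank Y: 5, 6, 4, 1, 3, 2
d = rank(X) − rank(Y): -2, -5, 1, 3, -1, 4; Σd² = 56
ρ = 1 − 6Σd² / [n(n²−1)] = 1 − 6×56 / (6×35) = 1 − 336/210 ≈ -0.600

-0.600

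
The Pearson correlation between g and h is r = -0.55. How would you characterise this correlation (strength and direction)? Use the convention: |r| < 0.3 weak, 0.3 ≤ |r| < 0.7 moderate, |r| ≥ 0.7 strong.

r = -0.55 < 0 so the relationship is negative.
|r| = 0.55, which falls in the moderate range.

moderate negative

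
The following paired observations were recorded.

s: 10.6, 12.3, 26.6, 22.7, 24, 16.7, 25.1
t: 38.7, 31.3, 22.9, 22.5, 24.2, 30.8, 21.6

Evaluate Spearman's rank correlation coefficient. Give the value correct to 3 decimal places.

-0.821

Rank s: 1, 2, 7, 4, 5, 3, 6
Rank t: 7, 6, 3, 2, 4, 5, 1
d = rank(s) − rank(t): -6, -4, 4, 2, 1, -2, 5; Σd² = 102
ρ = 1 − 6Σd² / [n(n²−1)] = 1 − 6×102 / (7×48) = 1 − 612/336 ≈ -0.821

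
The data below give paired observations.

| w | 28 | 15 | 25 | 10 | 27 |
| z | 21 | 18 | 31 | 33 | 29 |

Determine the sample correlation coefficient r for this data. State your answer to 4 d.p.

n = 5, Σw = 105, Σz = 132, Σw² = 2463, Σz² = 3656, Σwz = 2746
nΣwz − ΣwΣz = 13730 − 13860 = -130
nΣw² − (Σw)² = 12315 − 11025 = 1290; nΣz² − (Σz)² = 18280 − 17424 = 856
r = -130 / √(1290 × 856) = -130 / 1050.8282 ≈ -0.1237

-0.1237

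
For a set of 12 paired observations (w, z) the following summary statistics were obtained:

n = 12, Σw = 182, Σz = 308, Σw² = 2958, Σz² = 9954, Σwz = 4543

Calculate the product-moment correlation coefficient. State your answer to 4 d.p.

r = (nΣwz − ΣwΣz) / √[(nΣw² − (Σw)²)(nΣz² − (Σz)²)]
Numerator: 12×4543 − 182×308 = -1540
Denominator: √[(35496 − 33124)(119448 − 94864)] = √[2372 × 24584] = 7636.3112
r = -1540 / 7636.3112 ≈ -0.2017

-0.2017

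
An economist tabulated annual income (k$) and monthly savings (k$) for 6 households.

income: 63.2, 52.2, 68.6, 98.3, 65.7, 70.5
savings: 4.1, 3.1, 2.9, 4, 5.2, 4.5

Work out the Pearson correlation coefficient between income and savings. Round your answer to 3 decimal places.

0.180

n = 6, Σx = 418.5, Σy = 23.8, Σx² = 30374.67, Σy² = 98.12, Σxy = 1671.97
nΣxy − ΣxΣy = 10031.82 − 9960.3 = 71.52
nΣx² − (Σx)² = 182248.02 − 175142.25 = 7105.77; nΣy² − (Σy)² = 588.72 − 566.44 = 22.28
r = 71.52 / √(7105.77 × 22.28) = 71.52 / 397.8901 ≈ 0.180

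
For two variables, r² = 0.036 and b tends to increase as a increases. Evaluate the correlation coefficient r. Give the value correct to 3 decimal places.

0.190

|r| = √0.036 = 0.190
The association is positive, so r = 0.190.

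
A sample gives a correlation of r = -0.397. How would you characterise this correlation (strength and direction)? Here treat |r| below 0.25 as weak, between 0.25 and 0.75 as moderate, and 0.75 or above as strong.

r = -0.397 < 0 so the relationship is negative.
|r| = 0.397, which falls in the moderate range.

moderate negative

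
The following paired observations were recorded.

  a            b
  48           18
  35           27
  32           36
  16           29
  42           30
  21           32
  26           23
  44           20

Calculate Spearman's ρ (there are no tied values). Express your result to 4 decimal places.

Rank a: 8, 5, 4, 1, 6, 2, 3, 7
Rank b: 1, 4, 8, 5, 6, 7, 3, 2
d = rank(a) − rank(b): 7, 1, -4, -4, 0, -5, 0, 5; Σd² = 132
ρ = 1 − 6Σd² / [n(n²−1)] = 1 − 6×132 / (8×63) = 1 − 792/504 ≈ -0.5714

-0.5714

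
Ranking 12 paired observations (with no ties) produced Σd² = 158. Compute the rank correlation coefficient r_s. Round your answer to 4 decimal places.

ρ = 1 − 6Σd² / [n(n²−1)] = 1 − 6×158 / (12×143)
  = 1 − 948/1716 = 1 − 0.55245 ≈ 0.4476

0.4476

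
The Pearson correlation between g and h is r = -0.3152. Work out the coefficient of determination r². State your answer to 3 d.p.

0.099

r² = (-0.3152)² = 0.099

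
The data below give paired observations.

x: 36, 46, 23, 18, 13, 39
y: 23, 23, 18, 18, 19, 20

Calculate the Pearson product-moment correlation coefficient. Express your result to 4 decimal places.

0.8063

n = 6, Σx = 175, Σy = 121, Σx² = 5955, Σy² = 2467, Σxy = 3651
nΣxy − ΣxΣy = 21906 − 21175 = 731
nΣx² − (Σx)² = 35730 − 30625 = 5105; nΣy² − (Σy)² = 14802 − 14641 = 161
r = 731 / √(5105 × 161) = 731 / 906.5898 ≈ 0.8063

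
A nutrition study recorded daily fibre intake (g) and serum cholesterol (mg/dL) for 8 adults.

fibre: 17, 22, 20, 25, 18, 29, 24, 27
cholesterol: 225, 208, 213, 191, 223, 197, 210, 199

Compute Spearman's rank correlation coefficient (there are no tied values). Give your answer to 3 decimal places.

-0.905

Rank fibre: 1, 4, 3, 6, 2, 8, 5, 7
Rank cholesterol: 8, 4, 6, 1, 7, 2, 5, 3
d = rank(fibre) − rank(cholesterol): -7, 0, -3, 5, -5, 6, 0, 4; Σd² = 160
ρ = 1 − 6Σd² / [n(n²−1)] = 1 − 6×160 / (8×63) = 1 − 960/504 ≈ -0.905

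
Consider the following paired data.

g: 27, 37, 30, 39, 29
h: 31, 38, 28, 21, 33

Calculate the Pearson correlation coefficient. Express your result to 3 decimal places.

-0.251

n = 5, Σg = 162, Σh = 151, Σg² = 5360, Σh² = 4719, Σgh = 4859
nΣgh − ΣgΣh = 24295 − 24462 = -167
nΣg² − (Σg)² = 26800 − 26244 = 556; nΣh² − (Σh)² = 23595 − 22801 = 794
r = -167 / √(556 × 794) = -167 / 664.4276 ≈ -0.251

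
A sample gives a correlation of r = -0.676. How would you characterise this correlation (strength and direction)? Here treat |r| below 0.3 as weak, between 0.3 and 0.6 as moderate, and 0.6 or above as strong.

strong negative

r = -0.676 < 0 so the relationship is negative.
|r| = 0.676, which falls in the strong range.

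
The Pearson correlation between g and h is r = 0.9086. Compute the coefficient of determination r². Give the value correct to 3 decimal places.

0.826

r² = (0.9086)² = 0.826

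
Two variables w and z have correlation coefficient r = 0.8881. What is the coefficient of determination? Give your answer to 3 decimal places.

0.789

r² = (0.8881)² = 0.789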